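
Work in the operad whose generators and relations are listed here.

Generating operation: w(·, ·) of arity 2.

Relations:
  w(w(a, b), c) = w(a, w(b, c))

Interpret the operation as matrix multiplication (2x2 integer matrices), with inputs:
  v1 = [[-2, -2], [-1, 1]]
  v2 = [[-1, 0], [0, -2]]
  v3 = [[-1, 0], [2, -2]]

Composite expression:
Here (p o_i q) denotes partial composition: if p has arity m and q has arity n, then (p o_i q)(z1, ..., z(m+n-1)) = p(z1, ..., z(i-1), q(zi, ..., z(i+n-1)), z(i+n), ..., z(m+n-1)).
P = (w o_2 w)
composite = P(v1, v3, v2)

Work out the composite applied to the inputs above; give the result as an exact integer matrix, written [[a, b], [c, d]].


[[2, -8], [-3, 4]]

w(v3, v2) = [[1, 0], [-2, 4]]
w(v1, w(v3, v2)) = [[2, -8], [-3, 4]]


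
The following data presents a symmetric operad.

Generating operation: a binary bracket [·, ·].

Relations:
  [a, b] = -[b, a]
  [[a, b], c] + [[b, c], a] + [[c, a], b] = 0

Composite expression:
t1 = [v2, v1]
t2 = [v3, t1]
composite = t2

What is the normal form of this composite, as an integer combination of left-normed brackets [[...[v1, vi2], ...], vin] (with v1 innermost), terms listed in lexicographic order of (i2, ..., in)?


In the tensor algebra, words opening v1 carry the v1-anchored form.
Composite bracket: [v3, [v2, v1]]
The bracket unfolds into 4 signed words via [a, b] = ab - ba (2^2 = 4).
The v1-initial words carry the normal form:
  from v1v2v3, sign +1: term +[[v1, v2], v3]

[[v1, v2], v3]


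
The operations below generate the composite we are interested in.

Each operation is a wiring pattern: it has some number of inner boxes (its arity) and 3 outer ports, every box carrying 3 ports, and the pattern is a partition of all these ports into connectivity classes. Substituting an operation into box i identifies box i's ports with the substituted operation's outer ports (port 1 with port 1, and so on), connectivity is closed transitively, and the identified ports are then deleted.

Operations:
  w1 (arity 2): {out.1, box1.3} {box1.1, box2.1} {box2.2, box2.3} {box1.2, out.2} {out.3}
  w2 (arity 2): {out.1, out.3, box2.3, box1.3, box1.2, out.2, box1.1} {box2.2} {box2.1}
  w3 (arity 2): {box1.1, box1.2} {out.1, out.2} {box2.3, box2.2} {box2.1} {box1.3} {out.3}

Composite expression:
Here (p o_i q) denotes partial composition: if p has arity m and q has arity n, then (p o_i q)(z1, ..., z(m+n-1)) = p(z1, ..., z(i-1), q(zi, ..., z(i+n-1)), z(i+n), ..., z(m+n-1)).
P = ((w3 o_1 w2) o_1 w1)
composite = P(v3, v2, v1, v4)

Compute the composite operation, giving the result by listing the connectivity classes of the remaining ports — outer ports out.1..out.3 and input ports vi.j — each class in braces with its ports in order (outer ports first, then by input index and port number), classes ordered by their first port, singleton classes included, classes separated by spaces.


{out.1, out.2} {out.3} {v1.1} {v1.2} {v1.3, v3.2, v3.3} {v2.1, v3.1} {v2.2, v2.3} {v4.1} {v4.2, v4.3}

Two ports join when wires chain via w3-identified ports.
w1 over (v3, v2) gives {out.1, v3.3} {out.2, v3.2} {out.3} {v2.1, v3.1} {v2.2, v2.3}, out.j being that stage's outer ports
w2 over (v3, v2, v1) gives {out.1, out.2, out.3, v1.3, v3.2, v3.3} {v1.1} {v1.2} {v2.1, v3.1} {v2.2, v2.3}, out.j being that stage's outer ports
w3 over (v3, v2, v1, v4) gives {out.1, out.2} {out.3} {v1.1} {v1.2} {v1.3, v3.2, v3.3} {v2.1, v3.1} {v2.2, v2.3} {v4.1} {v4.2, v4.3}, out.j being that stage's outer ports


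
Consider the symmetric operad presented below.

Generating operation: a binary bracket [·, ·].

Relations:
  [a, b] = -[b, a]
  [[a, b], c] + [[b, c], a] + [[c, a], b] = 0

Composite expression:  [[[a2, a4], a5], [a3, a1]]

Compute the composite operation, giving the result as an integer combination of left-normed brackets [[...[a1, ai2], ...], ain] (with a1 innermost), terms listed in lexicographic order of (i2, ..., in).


[[[[a1, a3], a2], a4], a5] - [[[[a1, a3], a4], a2], a5] - [[[[a1, a3], a5], a2], a4] + [[[[a1, a3], a5], a4], a2]

Left-normed coefficients sit on the a1-initial expansion words.
Composite bracket: [[[a2, a4], a5], [a3, a1]]
Applying ab - ba throughout gives 16 signed words (2^4 = 16).
The a1-initial words carry the normal form:
  a1a3a2a4a5 appears with sign +1, giving the term +[[[[a1, a3], a2], a4], a5]
  a1a3a4a2a5 appears with sign -1, giving the term -[[[[a1, a3], a4], a2], a5]
  a1a3a5a2a4 appears with sign -1, giving the term -[[[[a1, a3], a5], a2], a4]
  a1a3a5a4a2 appears with sign +1, giving the term +[[[[a1, a3], a5], a4], a2]


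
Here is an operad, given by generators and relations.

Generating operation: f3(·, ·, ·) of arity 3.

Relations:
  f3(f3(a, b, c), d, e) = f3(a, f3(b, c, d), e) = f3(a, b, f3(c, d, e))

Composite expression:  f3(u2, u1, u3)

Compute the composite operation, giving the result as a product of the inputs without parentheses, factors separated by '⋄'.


All parenthesizations of f3 agree; list the u-inputs left to right.
f3(u2, u1, u3) unparenthesizes to u2 ⋄ u1 ⋄ u3

u2 ⋄ u1 ⋄ u3


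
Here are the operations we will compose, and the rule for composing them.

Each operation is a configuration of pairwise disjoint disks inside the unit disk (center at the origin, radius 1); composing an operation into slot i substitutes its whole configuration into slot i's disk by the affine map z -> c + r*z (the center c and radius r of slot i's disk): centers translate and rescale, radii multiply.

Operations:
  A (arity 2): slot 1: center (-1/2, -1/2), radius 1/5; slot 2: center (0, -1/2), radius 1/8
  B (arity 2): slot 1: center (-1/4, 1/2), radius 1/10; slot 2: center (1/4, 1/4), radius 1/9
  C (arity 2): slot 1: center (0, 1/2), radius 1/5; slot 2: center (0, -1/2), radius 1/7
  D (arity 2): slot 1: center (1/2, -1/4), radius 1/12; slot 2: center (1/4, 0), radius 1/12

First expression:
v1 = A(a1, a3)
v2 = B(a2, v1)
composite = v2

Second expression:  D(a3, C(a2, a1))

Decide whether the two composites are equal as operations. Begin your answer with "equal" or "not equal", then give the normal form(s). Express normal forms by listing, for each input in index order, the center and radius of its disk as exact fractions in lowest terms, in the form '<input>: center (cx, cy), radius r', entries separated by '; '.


not equal; first: a1: center (7/36, 7/36), radius 1/45; a2: center (-1/4, 1/2), radius 1/10; a3: center (1/4, 7/36), radius 1/72; second: a1: center (1/4, -1/24), radius 1/84; a2: center (1/4, 1/24), radius 1/60; a3: center (1/2, -1/4), radius 1/12

Reducing the first expression gives a1: center (7/36, 7/36), radius 1/45; a2: center (-1/4, 1/2), radius 1/10; a3: center (1/4, 7/36), radius 1/72
Reducing the second expression gives a1: center (1/4, -1/24), radius 1/84; a2: center (1/4, 1/24), radius 1/60; a3: center (1/2, -1/4), radius 1/12
They disagree, so not equal.


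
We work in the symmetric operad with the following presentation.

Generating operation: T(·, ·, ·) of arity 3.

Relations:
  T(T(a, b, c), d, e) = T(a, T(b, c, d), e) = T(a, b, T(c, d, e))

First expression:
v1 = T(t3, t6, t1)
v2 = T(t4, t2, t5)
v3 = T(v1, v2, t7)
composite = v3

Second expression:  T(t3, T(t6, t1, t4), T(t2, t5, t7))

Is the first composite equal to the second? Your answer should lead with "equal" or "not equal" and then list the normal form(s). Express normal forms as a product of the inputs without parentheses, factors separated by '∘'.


The first expression reduces to t3 ∘ t6 ∘ t1 ∘ t4 ∘ t2 ∘ t5 ∘ t7
The second expression reduces to t3 ∘ t6 ∘ t1 ∘ t4 ∘ t2 ∘ t5 ∘ t7
One common form — equal.

equal — both sides give t3 ∘ t6 ∘ t1 ∘ t4 ∘ t2 ∘ t5 ∘ t7


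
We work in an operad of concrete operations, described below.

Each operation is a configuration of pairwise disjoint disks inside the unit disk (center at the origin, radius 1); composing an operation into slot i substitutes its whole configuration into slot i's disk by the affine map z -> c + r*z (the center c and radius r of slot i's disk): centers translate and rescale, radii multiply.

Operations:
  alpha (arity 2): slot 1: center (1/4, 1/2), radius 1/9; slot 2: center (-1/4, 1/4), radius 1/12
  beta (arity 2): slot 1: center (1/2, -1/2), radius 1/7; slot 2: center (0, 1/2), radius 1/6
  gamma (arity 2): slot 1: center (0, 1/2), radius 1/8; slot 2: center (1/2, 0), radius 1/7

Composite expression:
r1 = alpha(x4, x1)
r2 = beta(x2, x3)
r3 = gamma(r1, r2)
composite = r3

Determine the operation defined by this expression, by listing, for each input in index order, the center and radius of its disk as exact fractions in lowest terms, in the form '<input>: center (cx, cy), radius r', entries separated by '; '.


x1: center (-1/32, 17/32), radius 1/96; x2: center (4/7, -1/14), radius 1/49; x3: center (1/2, 1/14), radius 1/42; x4: center (1/32, 9/16), radius 1/72

Affine substitution under gamma: radii multiply and x-centers shift.
x4: after 2 affine steps, its disk has center (1/32, 9/16), radius 1/72
x1: after 2 affine steps, its disk has center (-1/32, 17/32), radius 1/96
x2: after 2 affine steps, its disk has center (4/7, -1/14), radius 1/49
x3: after 2 affine steps, its disk has center (1/2, 1/14), radius 1/42


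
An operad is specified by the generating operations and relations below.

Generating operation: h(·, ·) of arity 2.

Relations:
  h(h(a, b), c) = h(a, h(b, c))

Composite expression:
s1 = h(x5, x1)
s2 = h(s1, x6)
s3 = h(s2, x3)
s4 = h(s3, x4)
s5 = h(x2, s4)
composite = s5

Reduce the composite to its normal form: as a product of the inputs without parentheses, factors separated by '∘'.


x2 ∘ x5 ∘ x1 ∘ x6 ∘ x3 ∘ x4

The h-tree's shape is irrelevant; the x-reading-order decides.
h(x5, x1) linearizes to x5 ∘ x1
h(h(x5, x1), x6) linearizes to x5 ∘ x1 ∘ x6
h(h(h(x5, x1), x6), x3) linearizes to x5 ∘ x1 ∘ x6 ∘ x3
h(h(h(h(x5, x1), x6), x3), x4) linearizes to x5 ∘ x1 ∘ x6 ∘ x3 ∘ x4
h(x2, h(h(h(h(x5, x1), x6), x3), x4)) linearizes to x2 ∘ x5 ∘ x1 ∘ x6 ∘ x3 ∘ x4


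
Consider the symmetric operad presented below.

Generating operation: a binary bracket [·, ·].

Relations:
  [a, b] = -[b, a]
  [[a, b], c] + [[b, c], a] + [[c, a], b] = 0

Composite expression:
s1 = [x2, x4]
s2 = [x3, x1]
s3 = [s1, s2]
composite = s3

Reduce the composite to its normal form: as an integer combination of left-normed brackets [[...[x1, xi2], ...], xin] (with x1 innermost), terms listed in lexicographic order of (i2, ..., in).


Expand each bracket as ab - ba; the x1-initial words give the coefficients.
Composite bracket: [[x2, x4], [x3, x1]]
Full expansion: 8 signed words from ab - ba (2^3 = 8).
Coefficients come from the x1-initial words:
  x1x3x2x4 (sign +1) contributes +[[[x1, x3], x2], x4]
  x1x3x4x2 (sign -1) contributes -[[[x1, x3], x4], x2]

[[[x1, x3], x2], x4] - [[[x1, x3], x4], x2]


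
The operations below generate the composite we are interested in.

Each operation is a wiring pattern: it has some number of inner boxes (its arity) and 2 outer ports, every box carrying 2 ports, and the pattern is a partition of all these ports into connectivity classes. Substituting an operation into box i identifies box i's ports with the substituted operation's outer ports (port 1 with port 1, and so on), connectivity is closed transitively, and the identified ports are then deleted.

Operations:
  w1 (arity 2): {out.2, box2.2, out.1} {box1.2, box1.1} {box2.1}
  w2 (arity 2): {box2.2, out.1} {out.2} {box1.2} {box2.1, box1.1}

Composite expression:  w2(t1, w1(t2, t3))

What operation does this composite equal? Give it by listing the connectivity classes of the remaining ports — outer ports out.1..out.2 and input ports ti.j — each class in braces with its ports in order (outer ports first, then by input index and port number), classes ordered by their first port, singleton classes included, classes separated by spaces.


Substituting into w2 glues patterns; closure does the rest.
stage w1: inputs (t2, t3), connectivity {out.1, out.2, t3.2} {t2.1, t2.2} {t3.1}, out.j its boundary
stage w2: inputs (t1, t2, t3), connectivity {out.1, t1.1, t3.2} {out.2} {t1.2} {t2.1, t2.2} {t3.1}, out.j its boundary

{out.1, t1.1, t3.2} {out.2} {t1.2} {t2.1, t2.2} {t3.1}


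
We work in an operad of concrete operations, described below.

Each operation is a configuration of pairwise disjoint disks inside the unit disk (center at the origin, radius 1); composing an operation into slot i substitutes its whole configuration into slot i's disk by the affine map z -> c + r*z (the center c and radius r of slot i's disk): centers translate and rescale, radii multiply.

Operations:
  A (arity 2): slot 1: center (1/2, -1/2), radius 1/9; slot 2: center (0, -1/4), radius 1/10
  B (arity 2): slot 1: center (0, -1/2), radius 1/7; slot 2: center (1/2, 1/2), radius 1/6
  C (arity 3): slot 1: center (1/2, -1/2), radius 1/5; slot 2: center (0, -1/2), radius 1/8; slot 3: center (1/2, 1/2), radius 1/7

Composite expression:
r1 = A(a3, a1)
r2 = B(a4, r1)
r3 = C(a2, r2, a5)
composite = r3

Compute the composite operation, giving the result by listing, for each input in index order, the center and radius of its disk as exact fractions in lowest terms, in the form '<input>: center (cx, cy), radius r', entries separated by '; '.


Follow each a-input down from C: c' goes to c + r*c', radius to r*r'.
a2: after 1 affine step, its disk has center (1/2, -1/2), radius 1/5
a4: after 2 affine steps, its disk has center (0, -9/16), radius 1/56
a3: after 3 affine steps, its disk has center (7/96, -43/96), radius 1/432
a1: after 3 affine steps, its disk has center (1/16, -85/192), radius 1/480
a5: after 1 affine step, its disk has center (1/2, 1/2), radius 1/7

a1: center (1/16, -85/192), radius 1/480; a2: center (1/2, -1/2), radius 1/5; a3: center (7/96, -43/96), radius 1/432; a4: center (0, -9/16), radius 1/56; a5: center (1/2, 1/2), radius 1/7


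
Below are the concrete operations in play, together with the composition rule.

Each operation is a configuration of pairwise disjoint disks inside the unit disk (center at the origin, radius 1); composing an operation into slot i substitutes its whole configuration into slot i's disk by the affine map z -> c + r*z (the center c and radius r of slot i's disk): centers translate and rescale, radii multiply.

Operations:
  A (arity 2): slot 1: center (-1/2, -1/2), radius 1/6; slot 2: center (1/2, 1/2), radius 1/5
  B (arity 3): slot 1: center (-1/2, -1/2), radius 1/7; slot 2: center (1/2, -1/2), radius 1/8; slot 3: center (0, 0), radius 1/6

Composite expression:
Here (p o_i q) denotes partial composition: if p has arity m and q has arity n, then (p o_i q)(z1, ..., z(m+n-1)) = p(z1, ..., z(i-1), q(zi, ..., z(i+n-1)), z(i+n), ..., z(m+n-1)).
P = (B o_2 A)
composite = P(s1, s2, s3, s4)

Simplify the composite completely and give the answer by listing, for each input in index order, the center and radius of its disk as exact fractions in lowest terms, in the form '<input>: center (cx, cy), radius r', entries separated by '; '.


s1: center (-1/2, -1/2), radius 1/7; s2: center (7/16, -9/16), radius 1/48; s3: center (9/16, -7/16), radius 1/40; s4: center (0, 0), radius 1/6


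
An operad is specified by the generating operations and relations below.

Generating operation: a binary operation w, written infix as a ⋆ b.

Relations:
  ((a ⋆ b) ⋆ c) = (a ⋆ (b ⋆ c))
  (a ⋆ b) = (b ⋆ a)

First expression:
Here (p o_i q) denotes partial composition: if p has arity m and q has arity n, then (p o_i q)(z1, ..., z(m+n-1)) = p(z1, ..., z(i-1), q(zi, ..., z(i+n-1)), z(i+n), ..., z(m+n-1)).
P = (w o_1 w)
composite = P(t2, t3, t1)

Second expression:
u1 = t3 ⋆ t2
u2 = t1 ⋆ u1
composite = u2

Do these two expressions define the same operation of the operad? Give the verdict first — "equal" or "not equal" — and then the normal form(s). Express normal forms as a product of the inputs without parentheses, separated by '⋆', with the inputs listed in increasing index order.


equal; both compose to t1 ⋆ t2 ⋆ t3

The first expression reduces to t1 ⋆ t2 ⋆ t3
The second expression reduces to t1 ⋆ t2 ⋆ t3
Same normal form: equal.


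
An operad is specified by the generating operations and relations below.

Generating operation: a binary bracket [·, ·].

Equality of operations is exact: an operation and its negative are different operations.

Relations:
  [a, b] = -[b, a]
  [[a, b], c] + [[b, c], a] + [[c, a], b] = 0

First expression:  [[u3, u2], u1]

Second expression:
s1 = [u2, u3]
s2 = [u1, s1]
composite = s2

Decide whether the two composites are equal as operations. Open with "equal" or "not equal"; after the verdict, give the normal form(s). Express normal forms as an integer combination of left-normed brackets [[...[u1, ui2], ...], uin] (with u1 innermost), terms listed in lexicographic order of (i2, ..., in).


Normal form of the first expression: [[u1, u2], u3] - [[u1, u3], u2]
Normal form of the second expression: [[u1, u2], u3] - [[u1, u3], u2]
Identical normal forms: equal.

equal — both sides give [[u1, u2], u3] - [[u1, u3], u2]


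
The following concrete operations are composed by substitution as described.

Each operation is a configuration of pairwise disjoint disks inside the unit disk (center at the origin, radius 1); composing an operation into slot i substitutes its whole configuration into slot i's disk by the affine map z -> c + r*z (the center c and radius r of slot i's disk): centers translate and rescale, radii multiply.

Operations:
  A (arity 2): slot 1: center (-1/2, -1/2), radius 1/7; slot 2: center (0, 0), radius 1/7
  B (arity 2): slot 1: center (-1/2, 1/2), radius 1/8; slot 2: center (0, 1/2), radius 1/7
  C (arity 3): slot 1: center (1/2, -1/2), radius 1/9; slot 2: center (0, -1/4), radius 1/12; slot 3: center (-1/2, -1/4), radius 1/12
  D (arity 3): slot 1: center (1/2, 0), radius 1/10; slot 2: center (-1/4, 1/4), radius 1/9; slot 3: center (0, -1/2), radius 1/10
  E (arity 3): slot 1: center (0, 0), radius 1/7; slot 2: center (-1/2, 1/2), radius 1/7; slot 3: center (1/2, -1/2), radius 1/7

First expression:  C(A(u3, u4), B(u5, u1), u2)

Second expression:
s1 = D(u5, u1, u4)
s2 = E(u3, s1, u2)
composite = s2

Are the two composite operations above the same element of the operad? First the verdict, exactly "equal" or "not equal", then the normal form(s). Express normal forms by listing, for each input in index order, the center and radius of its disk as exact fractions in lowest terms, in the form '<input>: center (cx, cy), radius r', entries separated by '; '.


not equal; the first gives u1: center (0, -5/24), radius 1/84; u2: center (-1/2, -1/4), radius 1/12; u3: center (4/9, -5/9), radius 1/63; u4: center (1/2, -1/2), radius 1/63; u5: center (-1/24, -5/24), radius 1/96 and the second u1: center (-15/28, 15/28), radius 1/63; u2: center (1/2, -1/2), radius 1/7; u3: center (0, 0), radius 1/7; u4: center (-1/2, 3/7), radius 1/70; u5: center (-3/7, 1/2), radius 1/70

The first expression reduces to u1: center (0, -5/24), radius 1/84; u2: center (-1/2, -1/4), radius 1/12; u3: center (4/9, -5/9), radius 1/63; u4: center (1/2, -1/2), radius 1/63; u5: center (-1/24, -5/24), radius 1/96
The second expression reduces to u1: center (-15/28, 15/28), radius 1/63; u2: center (1/2, -1/2), radius 1/7; u3: center (0, 0), radius 1/7; u4: center (-1/2, 3/7), radius 1/70; u5: center (-3/7, 1/2), radius 1/70
The normal forms differ: not equal.


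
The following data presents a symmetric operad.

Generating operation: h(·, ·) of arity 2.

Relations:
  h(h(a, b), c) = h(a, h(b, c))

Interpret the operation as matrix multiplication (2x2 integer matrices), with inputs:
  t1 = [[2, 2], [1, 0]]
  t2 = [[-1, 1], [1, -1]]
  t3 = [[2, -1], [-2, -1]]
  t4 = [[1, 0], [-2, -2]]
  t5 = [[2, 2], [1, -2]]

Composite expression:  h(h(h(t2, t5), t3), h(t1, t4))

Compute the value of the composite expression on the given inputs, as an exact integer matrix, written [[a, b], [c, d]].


[[-7, -24], [7, 24]]

h(t2, t5) = [[-1, -4], [1, 4]]
h(h(t2, t5), t3) = [[6, 5], [-6, -5]]
h(t1, t4) = [[-2, -4], [1, 0]]
h(h(h(t2, t5), t3), h(t1, t4)) = [[-7, -24], [7, 24]]


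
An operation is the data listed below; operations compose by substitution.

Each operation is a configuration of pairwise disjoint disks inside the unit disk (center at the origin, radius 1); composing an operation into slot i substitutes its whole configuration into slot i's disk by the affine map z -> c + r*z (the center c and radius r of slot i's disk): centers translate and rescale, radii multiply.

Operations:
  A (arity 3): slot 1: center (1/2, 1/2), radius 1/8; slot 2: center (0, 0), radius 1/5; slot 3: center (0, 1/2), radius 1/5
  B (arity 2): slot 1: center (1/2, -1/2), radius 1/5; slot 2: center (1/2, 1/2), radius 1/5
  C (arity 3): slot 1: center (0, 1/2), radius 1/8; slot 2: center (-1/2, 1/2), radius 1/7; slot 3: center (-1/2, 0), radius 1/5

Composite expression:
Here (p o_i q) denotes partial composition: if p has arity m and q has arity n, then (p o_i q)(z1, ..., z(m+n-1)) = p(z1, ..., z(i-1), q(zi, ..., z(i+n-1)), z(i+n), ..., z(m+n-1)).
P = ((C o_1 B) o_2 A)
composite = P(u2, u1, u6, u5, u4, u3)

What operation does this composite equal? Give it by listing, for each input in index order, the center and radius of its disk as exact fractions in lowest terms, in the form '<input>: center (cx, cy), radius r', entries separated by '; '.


u1: center (3/40, 23/40), radius 1/320; u2: center (1/16, 7/16), radius 1/40; u3: center (-1/2, 0), radius 1/5; u4: center (-1/2, 1/2), radius 1/7; u5: center (1/16, 23/40), radius 1/200; u6: center (1/16, 9/16), radius 1/200


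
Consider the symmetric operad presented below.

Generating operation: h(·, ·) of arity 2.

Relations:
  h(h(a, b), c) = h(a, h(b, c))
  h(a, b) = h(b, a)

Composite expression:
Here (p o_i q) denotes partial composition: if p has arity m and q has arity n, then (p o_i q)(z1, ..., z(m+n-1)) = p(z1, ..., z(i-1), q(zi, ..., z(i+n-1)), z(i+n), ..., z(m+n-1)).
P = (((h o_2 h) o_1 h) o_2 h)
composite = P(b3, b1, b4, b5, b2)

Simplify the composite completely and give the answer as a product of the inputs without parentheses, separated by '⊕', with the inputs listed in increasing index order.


b1 ⊕ b2 ⊕ b3 ⊕ b4 ⊕ b5

Key point: h commutes, so take the b-inputs in any fixed order.
h(b1, b4) reduces to b1 ⊕ b4
h(b3, h(b1, b4)) reduces to b3 ⊕ b1 ⊕ b4
h(b5, b2) reduces to b5 ⊕ b2
h(h(b3, h(b1, b4)), h(b5, b2)) reduces to b3 ⊕ b1 ⊕ b4 ⊕ b5 ⊕ b2
rearranged into index order: b1 ⊕ b2 ⊕ b3 ⊕ b4 ⊕ b5


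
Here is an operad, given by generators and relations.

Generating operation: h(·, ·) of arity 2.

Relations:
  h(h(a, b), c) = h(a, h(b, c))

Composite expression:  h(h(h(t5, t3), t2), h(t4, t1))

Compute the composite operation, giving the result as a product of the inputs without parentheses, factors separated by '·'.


t5 · t3 · t2 · t4 · t1

Every regrouping of h is equal, so read the t-inputs in written order.
h(t5, t3) reduces to t5 · t3
h(h(t5, t3), t2) reduces to t5 · t3 · t2
h(t4, t1) reduces to t4 · t1
h(h(h(t5, t3), t2), h(t4, t1)) reduces to t5 · t3 · t2 · t4 · t1


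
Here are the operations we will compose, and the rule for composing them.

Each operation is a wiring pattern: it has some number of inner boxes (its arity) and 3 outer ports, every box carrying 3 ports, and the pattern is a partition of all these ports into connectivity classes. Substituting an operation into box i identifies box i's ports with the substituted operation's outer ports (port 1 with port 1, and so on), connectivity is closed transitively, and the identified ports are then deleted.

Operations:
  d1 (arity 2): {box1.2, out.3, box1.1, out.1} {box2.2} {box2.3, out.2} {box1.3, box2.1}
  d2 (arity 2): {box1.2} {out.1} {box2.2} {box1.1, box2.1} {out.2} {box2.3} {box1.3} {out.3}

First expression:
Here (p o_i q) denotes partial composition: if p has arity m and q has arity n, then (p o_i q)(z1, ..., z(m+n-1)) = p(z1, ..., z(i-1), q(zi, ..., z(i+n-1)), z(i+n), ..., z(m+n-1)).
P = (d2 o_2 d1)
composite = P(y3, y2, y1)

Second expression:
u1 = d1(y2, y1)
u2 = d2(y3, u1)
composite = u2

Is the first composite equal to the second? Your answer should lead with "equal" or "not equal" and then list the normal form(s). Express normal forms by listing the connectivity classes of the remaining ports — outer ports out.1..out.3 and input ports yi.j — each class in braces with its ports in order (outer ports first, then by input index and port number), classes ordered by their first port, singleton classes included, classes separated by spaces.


The first composite normalizes to {out.1} {out.2} {out.3} {y1.1, y2.3} {y1.2} {y1.3} {y2.1, y2.2, y3.1} {y3.2} {y3.3}
The second composite normalizes to {out.1} {out.2} {out.3} {y1.1, y2.3} {y1.2} {y1.3} {y2.1, y2.2, y3.1} {y3.2} {y3.3}
One common form — equal.

equal: each reduces to {out.1} {out.2} {out.3} {y1.1, y2.3} {y1.2} {y1.3} {y2.1, y2.2, y3.1} {y3.2} {y3.3}


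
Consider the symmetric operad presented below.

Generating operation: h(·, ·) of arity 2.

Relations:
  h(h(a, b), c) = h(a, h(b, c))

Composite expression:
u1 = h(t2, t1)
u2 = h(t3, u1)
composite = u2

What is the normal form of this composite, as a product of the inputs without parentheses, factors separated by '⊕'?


Under associativity of h, the answer is the t's in reading order.
h(t2, t1) linearizes to t2 ⊕ t1
h(t3, h(t2, t1)) linearizes to t3 ⊕ t2 ⊕ t1

t3 ⊕ t2 ⊕ t1


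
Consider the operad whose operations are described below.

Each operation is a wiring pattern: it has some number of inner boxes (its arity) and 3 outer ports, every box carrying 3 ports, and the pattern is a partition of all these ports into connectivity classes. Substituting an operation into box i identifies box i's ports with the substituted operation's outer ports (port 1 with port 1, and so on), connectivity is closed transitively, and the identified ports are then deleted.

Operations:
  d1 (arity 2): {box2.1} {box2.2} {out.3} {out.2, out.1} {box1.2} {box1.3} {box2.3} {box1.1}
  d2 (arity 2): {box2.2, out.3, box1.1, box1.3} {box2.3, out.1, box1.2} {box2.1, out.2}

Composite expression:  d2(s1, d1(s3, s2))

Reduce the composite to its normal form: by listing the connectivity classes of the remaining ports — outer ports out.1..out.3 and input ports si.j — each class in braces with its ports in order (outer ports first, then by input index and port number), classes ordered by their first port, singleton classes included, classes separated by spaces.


{out.1, s1.2} {out.2, out.3, s1.1, s1.3} {s2.1} {s2.2} {s2.3} {s3.1} {s3.2} {s3.3}

Connectivity passes through glued d2-boundaries; trace each wire chain.
the subtree at d1 composes to {out.1, out.2} {out.3} {s2.1} {s2.2} {s2.3} {s3.1} {s3.2} {s3.3} on (s3, s2); out.j = own outer ports
the subtree at d2 composes to {out.1, s1.2} {out.2, out.3, s1.1, s1.3} {s2.1} {s2.2} {s2.3} {s3.1} {s3.2} {s3.3} on (s1, s3, s2); out.j = own outer ports


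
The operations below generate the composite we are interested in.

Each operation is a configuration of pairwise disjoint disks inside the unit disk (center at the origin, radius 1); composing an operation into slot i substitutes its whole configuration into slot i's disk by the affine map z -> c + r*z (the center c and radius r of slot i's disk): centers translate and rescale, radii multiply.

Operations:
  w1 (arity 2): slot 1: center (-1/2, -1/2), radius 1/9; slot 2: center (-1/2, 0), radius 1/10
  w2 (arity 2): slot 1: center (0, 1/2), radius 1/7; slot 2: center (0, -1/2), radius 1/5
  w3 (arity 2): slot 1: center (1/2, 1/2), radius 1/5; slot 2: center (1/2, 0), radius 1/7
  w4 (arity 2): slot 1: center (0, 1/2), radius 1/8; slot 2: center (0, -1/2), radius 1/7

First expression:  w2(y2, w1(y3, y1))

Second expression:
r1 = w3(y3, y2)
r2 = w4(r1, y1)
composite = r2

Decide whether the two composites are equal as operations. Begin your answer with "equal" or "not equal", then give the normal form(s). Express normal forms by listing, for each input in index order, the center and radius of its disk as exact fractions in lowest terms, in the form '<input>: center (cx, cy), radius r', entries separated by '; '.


not equal: they reduce to y1: center (-1/10, -1/2), radius 1/50; y2: center (0, 1/2), radius 1/7; y3: center (-1/10, -3/5), radius 1/45 and y1: center (0, -1/2), radius 1/7; y2: center (1/16, 1/2), radius 1/56; y3: center (1/16, 9/16), radius 1/40


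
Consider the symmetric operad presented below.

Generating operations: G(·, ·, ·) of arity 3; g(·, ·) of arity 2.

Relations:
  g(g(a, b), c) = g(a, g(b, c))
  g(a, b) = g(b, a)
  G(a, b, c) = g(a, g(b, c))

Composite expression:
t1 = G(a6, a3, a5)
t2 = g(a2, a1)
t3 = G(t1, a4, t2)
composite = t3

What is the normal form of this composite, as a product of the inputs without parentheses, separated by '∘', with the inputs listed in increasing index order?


Key point: G commutes, so take the a-inputs in any fixed order.
G(a6, a3, a5) reduces to a6 ∘ a3 ∘ a5
g(a2, a1) reduces to a2 ∘ a1
G(G(a6, a3, a5), a4, g(a2, a1)) reduces to a6 ∘ a3 ∘ a5 ∘ a4 ∘ a2 ∘ a1
sorting the factors by input index: a1 ∘ a2 ∘ a3 ∘ a4 ∘ a5 ∘ a6

a1 ∘ a2 ∘ a3 ∘ a4 ∘ a5 ∘ a6


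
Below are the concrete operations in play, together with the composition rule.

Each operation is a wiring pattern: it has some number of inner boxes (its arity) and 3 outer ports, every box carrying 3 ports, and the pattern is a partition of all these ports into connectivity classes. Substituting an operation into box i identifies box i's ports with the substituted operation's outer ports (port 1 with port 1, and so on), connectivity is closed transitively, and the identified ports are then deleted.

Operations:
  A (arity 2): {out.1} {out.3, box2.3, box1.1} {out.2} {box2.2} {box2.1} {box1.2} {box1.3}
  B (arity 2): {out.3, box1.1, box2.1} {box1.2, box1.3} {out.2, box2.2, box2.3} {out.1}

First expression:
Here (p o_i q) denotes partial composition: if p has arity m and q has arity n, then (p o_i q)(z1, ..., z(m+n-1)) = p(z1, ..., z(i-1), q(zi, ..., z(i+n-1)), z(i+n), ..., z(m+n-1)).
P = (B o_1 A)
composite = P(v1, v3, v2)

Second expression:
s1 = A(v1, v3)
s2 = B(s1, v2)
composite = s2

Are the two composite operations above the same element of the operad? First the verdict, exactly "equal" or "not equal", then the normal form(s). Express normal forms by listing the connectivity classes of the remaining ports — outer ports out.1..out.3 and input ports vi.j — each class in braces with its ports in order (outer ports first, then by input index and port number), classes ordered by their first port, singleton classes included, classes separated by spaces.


equal — both sides give {out.1} {out.2, v2.2, v2.3} {out.3, v2.1} {v1.1, v3.3} {v1.2} {v1.3} {v3.1} {v3.2}

Reducing the first expression gives {out.1} {out.2, v2.2, v2.3} {out.3, v2.1} {v1.1, v3.3} {v1.2} {v1.3} {v3.1} {v3.2}
Reducing the second expression gives {out.1} {out.2, v2.2, v2.3} {out.3, v2.1} {v1.1, v3.3} {v1.2} {v1.3} {v3.1} {v3.2}
The normal forms match — equal.


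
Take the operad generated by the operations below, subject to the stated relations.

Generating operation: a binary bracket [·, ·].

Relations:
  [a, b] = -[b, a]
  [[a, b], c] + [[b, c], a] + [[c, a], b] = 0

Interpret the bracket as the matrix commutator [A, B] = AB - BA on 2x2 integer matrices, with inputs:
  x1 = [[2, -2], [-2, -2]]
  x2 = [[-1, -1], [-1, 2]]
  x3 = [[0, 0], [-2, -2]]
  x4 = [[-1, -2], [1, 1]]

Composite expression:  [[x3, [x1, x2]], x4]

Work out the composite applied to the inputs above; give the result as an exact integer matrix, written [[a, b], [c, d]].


[[-60, 40], [80, 60]]


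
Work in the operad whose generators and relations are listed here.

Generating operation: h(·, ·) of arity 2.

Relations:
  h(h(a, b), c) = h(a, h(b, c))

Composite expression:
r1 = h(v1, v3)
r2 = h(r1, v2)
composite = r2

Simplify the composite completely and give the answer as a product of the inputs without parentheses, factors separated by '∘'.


v1 ∘ v3 ∘ v2


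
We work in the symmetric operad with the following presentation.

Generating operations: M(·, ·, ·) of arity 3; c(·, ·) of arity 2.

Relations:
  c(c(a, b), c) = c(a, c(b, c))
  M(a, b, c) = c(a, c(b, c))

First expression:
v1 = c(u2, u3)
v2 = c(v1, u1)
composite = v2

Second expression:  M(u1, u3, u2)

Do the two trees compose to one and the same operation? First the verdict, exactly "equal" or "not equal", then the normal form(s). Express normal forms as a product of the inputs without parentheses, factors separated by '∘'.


The first expression reduces to u2 ∘ u3 ∘ u1
The second expression reduces to u1 ∘ u3 ∘ u2
The normal forms differ: not equal.

not equal — first u2 ∘ u3 ∘ u1, second u1 ∘ u3 ∘ u2


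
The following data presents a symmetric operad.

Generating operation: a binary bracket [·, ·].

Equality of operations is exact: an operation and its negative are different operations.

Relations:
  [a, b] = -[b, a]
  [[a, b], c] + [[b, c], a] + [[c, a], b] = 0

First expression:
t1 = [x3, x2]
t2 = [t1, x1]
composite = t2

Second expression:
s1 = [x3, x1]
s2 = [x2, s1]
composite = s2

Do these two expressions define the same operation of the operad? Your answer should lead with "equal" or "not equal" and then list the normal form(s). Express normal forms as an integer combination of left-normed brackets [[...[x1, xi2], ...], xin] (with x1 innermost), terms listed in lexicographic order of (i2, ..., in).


Normal form of the first expression: [[x1, x2], x3] - [[x1, x3], x2]
Normal form of the second expression: [[x1, x3], x2]
They disagree, so not equal.

not equal: they reduce to [[x1, x2], x3] - [[x1, x3], x2] and [[x1, x3], x2]


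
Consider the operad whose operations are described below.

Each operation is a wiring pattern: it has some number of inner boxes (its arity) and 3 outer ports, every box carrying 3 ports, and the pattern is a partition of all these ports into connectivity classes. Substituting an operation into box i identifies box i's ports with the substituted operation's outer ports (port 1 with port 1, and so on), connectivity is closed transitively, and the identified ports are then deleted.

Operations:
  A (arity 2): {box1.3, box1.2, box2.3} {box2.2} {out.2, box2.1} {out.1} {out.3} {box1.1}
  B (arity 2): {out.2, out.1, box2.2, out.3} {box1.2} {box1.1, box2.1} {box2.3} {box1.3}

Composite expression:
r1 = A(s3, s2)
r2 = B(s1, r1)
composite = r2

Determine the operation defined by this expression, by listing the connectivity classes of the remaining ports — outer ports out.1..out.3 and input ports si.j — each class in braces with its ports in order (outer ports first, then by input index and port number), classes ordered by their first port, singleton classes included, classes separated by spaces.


{out.1, out.2, out.3, s2.1} {s1.1} {s1.2} {s1.3} {s2.2} {s2.3, s3.2, s3.3} {s3.1}


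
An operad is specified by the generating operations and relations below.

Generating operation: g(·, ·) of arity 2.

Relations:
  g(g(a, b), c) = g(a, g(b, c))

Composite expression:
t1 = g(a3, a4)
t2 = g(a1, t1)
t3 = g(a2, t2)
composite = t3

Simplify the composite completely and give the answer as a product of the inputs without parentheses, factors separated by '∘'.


All parenthesizations of g agree; list the a-inputs left to right.
g(a3, a4) unparenthesizes to a3 ∘ a4
g(a1, g(a3, a4)) unparenthesizes to a1 ∘ a3 ∘ a4
g(a2, g(a1, g(a3, a4))) unparenthesizes to a2 ∘ a1 ∘ a3 ∘ a4

a2 ∘ a1 ∘ a3 ∘ a4


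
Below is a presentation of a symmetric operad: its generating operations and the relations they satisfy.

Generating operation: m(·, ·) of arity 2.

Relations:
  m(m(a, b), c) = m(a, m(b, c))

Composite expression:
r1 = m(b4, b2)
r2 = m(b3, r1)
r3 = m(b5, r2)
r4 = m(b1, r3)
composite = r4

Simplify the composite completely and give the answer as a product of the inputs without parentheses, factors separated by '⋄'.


All parenthesizations of m agree; list the b-inputs left to right.
m(b4, b2) linearizes to b4 ⋄ b2
m(b3, m(b4, b2)) linearizes to b3 ⋄ b4 ⋄ b2
m(b5, m(b3, m(b4, b2))) linearizes to b5 ⋄ b3 ⋄ b4 ⋄ b2
m(b1, m(b5, m(b3, m(b4, b2)))) linearizes to b1 ⋄ b5 ⋄ b3 ⋄ b4 ⋄ b2

b1 ⋄ b5 ⋄ b3 ⋄ b4 ⋄ b2


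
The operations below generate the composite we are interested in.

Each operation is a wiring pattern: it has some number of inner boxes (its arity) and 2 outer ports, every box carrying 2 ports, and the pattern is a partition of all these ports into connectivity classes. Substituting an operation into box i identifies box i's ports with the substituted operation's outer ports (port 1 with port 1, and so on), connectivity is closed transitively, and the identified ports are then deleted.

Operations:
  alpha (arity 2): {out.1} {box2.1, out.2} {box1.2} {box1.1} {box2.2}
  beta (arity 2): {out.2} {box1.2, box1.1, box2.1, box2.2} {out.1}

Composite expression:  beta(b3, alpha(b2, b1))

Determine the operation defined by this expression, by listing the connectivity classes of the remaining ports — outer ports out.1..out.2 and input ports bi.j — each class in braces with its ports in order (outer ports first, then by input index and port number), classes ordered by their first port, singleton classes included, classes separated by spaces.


{out.1} {out.2} {b1.1, b3.1, b3.2} {b1.2} {b2.1} {b2.2}

Substituting into beta glues patterns; closure does the rest.
the subtree at alpha composes to {out.1} {out.2, b1.1} {b1.2} {b2.1} {b2.2} on (b2, b1); out.j = own outer ports
the subtree at beta composes to {out.1} {out.2} {b1.1, b3.1, b3.2} {b1.2} {b2.1} {b2.2} on (b3, b2, b1); out.j = own outer ports


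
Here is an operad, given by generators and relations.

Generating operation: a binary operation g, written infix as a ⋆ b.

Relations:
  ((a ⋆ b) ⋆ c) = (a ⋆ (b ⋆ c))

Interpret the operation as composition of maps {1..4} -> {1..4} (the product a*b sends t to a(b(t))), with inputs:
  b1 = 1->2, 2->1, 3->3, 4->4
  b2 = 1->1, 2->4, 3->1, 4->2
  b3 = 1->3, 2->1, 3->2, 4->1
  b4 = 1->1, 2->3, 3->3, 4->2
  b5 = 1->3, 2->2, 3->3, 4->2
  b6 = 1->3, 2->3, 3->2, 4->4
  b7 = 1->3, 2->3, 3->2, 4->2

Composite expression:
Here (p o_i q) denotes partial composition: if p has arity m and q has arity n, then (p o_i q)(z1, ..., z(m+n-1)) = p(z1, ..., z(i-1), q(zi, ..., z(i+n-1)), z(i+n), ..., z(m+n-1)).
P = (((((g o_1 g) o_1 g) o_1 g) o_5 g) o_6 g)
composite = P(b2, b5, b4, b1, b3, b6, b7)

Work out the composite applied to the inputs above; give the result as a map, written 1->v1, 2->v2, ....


1->1, 2->1, 3->1, 4->1

(b2 ⋆ b5) = 1->1, 2->4, 3->1, 4->4
((b2 ⋆ b5) ⋆ b4) = 1->1, 2->1, 3->1, 4->4
(((b2 ⋆ b5) ⋆ b4) ⋆ b1) = 1->1, 2->1, 3->1, 4->4
(b6 ⋆ b7) = 1->2, 2->2, 3->3, 4->3
(b3 ⋆ (b6 ⋆ b7)) = 1->1, 2->1, 3->2, 4->2
((((b2 ⋆ b5) ⋆ b4) ⋆ b1) ⋆ (b3 ⋆ (b6 ⋆ b7))) = 1->1, 2->1, 3->1, 4->1


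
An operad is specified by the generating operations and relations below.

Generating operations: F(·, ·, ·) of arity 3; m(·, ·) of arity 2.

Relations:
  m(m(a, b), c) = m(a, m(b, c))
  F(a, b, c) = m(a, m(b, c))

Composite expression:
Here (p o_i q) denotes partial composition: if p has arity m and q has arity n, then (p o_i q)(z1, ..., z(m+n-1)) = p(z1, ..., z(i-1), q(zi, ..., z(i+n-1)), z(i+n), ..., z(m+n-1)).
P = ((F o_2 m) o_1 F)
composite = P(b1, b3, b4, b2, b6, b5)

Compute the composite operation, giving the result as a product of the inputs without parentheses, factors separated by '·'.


Under associativity of F, the answer is the b's in reading order.
F(b1, b3, b4) spells out as b1 · b3 · b4
m(b2, b6) spells out as b2 · b6
F(F(b1, b3, b4), m(b2, b6), b5) spells out as b1 · b3 · b4 · b2 · b6 · b5

b1 · b3 · b4 · b2 · b6 · b5


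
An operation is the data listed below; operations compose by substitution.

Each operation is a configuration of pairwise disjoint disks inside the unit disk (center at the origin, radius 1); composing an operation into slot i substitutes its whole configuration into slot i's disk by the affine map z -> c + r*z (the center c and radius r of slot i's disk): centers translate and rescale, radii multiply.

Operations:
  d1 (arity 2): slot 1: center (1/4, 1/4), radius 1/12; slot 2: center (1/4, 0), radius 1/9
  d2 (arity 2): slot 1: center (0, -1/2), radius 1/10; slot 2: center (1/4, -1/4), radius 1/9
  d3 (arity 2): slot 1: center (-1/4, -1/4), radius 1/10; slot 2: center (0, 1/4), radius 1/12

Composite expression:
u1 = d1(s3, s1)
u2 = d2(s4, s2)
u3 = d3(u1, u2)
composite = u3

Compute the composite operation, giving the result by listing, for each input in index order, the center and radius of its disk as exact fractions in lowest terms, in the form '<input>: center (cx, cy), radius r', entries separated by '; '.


Only the slot chain above each s matters under d3; compose those maps.
s3: after 2 affine steps, its disk has center (-9/40, -9/40), radius 1/120
s1: after 2 affine steps, its disk has center (-9/40, -1/4), radius 1/90
s4: after 2 affine steps, its disk has center (0, 5/24), radius 1/120
s2: after 2 affine steps, its disk has center (1/48, 11/48), radius 1/108

s1: center (-9/40, -1/4), radius 1/90; s2: center (1/48, 11/48), radius 1/108; s3: center (-9/40, -9/40), radius 1/120; s4: center (0, 5/24), radius 1/120
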